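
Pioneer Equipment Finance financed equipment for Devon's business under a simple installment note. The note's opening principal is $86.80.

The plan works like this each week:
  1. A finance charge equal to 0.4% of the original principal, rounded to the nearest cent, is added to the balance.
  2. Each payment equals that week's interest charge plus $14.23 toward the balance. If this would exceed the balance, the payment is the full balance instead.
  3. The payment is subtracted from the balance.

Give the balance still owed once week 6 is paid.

$1.42

Week 1: $86.80 +$0.35 interest = $87.15; pay $14.58 → $72.57
Week 2: $72.57 +$0.35 interest = $72.92; pay $14.58 → $58.34
Week 3: $58.34 +$0.35 interest = $58.69; pay $14.58 → $44.11
Week 4: $44.11 +$0.35 interest = $44.46; pay $14.58 → $29.88
Week 5: $29.88 +$0.35 interest = $30.23; pay $14.58 → $15.65
Week 6: $15.65 +$0.35 interest = $16.00; pay $14.58 → $1.42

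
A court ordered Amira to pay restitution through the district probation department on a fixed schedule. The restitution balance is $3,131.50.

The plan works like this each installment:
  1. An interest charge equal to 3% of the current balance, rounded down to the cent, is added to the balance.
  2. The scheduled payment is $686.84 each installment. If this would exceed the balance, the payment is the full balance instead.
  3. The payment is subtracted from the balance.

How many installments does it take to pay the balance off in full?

Installment 1: $3,131.50 +$93.94 interest = $3,225.44; pay $686.84 → $2,538.60
Installment 2: $2,538.60 +$76.15 interest = $2,614.75; pay $686.84 → $1,927.91
Installment 3: $1,927.91 +$57.83 interest = $1,985.74; pay $686.84 → $1,298.90
Installment 4: $1,298.90 +$38.96 interest = $1,337.86; pay $686.84 → $651.02
Installment 5: $651.02 +$19.53 interest = $670.55; pay $670.55 → $0.00
Balance reaches $0.00 in installment 5.

5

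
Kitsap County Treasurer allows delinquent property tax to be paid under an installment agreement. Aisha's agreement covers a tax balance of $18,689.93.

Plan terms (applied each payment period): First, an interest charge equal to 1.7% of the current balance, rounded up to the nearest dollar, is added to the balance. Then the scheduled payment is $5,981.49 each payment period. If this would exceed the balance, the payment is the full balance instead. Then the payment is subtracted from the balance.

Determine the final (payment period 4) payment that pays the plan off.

$1,433.46

Payment period 1: opening $18,689.93; interest $318.00 → $19,007.93; payment $5,981.49; balance $13,026.44
Payment period 2: opening $13,026.44; interest $222.00 → $13,248.44; payment $5,981.49; balance $7,266.95
Payment period 3: opening $7,266.95; interest $124.00 → $7,390.95; payment $5,981.49; balance $1,409.46
Payment period 4: opening $1,409.46; interest $24.00 → $1,433.46; payment $1,433.46; balance $0.00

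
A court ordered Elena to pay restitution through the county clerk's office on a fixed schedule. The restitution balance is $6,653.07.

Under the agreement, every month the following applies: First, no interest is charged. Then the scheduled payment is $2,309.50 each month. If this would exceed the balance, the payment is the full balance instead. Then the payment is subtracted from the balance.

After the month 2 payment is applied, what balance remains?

# | Opening | Payment | End bal
1 | $6,653.07 | $2,309.50 | $4,343.57
2 | $4,343.57 | $2,309.50 | $2,034.07

$2,034.07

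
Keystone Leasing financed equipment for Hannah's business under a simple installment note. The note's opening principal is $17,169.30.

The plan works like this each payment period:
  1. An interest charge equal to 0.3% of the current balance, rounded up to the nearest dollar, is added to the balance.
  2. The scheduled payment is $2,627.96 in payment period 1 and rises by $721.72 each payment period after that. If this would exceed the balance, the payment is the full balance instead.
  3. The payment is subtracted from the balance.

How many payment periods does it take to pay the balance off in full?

# | Opening | Interest | Payment | End bal
1 | $17,169.30 | $52.00 | $2,627.96 | $14,593.34
2 | $14,593.34 | $44.00 | $3,349.68 | $11,287.66
3 | $11,287.66 | $34.00 | $4,071.40 | $7,250.26
4 | $7,250.26 | $22.00 | $4,793.12 | $2,479.14
5 | $2,479.14 | $8.00 | $2,487.14 | $0.00
Balance reaches $0.00 in payment period 5.

5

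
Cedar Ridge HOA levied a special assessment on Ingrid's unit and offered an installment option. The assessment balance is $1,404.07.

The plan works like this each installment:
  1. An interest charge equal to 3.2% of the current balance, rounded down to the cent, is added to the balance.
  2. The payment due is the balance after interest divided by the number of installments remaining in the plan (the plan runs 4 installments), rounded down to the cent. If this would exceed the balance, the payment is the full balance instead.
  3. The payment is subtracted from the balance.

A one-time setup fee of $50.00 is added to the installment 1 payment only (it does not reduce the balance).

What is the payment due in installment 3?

Installment 1: opening $1,404.07; interest $44.93 → $1,449.00; payment $362.25 (+ $50.00 fee); balance $1,086.75
Installment 2: opening $1,086.75; interest $34.77 → $1,121.52; payment $373.84; balance $747.68
Installment 3: opening $747.68; interest $23.92 → $771.60; payment $385.80; balance $385.80

$385.80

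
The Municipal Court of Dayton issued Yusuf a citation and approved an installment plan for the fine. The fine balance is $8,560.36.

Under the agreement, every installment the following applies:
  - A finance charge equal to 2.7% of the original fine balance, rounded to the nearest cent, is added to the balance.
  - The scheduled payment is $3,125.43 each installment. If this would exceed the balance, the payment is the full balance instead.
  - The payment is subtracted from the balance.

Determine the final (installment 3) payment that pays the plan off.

$3,002.89

Installment 1: $8,560.36 +$231.13 interest = $8,791.49; pay $3,125.43 → $5,666.06
Installment 2: $5,666.06 +$231.13 interest = $5,897.19; pay $3,125.43 → $2,771.76
Installment 3: $2,771.76 +$231.13 interest = $3,002.89; pay $3,002.89 → $0.00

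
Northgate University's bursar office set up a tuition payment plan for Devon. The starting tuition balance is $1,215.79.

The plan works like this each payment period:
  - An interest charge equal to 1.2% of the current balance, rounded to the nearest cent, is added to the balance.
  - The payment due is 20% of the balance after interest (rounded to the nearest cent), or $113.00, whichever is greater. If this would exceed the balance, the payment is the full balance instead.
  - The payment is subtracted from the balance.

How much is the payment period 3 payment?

# | Opening | Interest | Payment | End bal
1 | $1,215.79 | $14.59 | $246.08 | $984.30
2 | $984.30 | $11.81 | $199.22 | $796.89
3 | $796.89 | $9.56 | $161.29 | $645.16

$161.29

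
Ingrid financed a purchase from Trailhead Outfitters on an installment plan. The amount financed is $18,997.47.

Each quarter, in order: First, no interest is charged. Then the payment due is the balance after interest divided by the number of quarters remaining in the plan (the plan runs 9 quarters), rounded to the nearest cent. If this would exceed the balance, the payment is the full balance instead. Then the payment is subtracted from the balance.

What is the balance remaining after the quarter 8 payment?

$2,110.83

# | Opening | Payment | End bal
1 | $18,997.47 | $2,110.83 | $16,886.64
2 | $16,886.64 | $2,110.83 | $14,775.81
3 | $14,775.81 | $2,110.83 | $12,664.98
4 | $12,664.98 | $2,110.83 | $10,554.15
5 | $10,554.15 | $2,110.83 | $8,443.32
6 | $8,443.32 | $2,110.83 | $6,332.49
7 | $6,332.49 | $2,110.83 | $4,221.66
8 | $4,221.66 | $2,110.83 | $2,110.83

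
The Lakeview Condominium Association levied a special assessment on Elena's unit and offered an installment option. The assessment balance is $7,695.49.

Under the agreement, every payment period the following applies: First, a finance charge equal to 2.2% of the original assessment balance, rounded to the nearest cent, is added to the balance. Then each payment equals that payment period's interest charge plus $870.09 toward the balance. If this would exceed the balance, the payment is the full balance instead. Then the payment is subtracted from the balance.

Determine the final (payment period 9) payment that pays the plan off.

Payment period 1: opening $7,695.49; interest $169.30 → $7,864.79; payment $1,039.39; balance $6,825.40
Payment period 2: opening $6,825.40; interest $169.30 → $6,994.70; payment $1,039.39; balance $5,955.31
Payment period 3: opening $5,955.31; interest $169.30 → $6,124.61; payment $1,039.39; balance $5,085.22
Payment period 4: opening $5,085.22; interest $169.30 → $5,254.52; payment $1,039.39; balance $4,215.13
Payment period 5: opening $4,215.13; interest $169.30 → $4,384.43; payment $1,039.39; balance $3,345.04
Payment period 6: opening $3,345.04; interest $169.30 → $3,514.34; payment $1,039.39; balance $2,474.95
Payment period 7: opening $2,474.95; interest $169.30 → $2,644.25; payment $1,039.39; balance $1,604.86
Payment period 8: opening $1,604.86; interest $169.30 → $1,774.16; payment $1,039.39; balance $734.77
Payment period 9: opening $734.77; interest $169.30 → $904.07; payment $904.07; balance $0.00

$904.07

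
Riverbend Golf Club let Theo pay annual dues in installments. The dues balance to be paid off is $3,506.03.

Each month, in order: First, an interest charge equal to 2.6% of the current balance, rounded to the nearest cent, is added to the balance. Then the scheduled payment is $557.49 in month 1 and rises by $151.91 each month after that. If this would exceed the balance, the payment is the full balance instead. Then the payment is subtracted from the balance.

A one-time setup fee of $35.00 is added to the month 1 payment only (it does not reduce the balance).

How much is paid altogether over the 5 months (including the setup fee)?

Month 1: $3,506.03 +$91.16 interest = $3,597.19; pay $557.49 (+ $35.00 fee) → $3,039.70
Month 2: $3,039.70 +$79.03 interest = $3,118.73; pay $709.40 → $2,409.33
Month 3: $2,409.33 +$62.64 interest = $2,471.97; pay $861.31 → $1,610.66
Month 4: $1,610.66 +$41.88 interest = $1,652.54; pay $1,013.22 → $639.32
Month 5: $639.32 +$16.62 interest = $655.94; pay $655.94 → $0.00
Total paid: $3,832.36

$3,832.36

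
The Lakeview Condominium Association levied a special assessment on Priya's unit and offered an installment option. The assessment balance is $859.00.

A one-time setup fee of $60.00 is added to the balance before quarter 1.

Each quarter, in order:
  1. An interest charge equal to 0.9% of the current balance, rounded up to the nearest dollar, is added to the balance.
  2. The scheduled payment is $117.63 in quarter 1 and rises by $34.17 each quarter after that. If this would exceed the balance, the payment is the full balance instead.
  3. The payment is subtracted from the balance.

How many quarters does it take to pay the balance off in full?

6

Quarter 1: $919.00 +$9.00 interest = $928.00; pay $117.63 → $810.37
Quarter 2: $810.37 +$8.00 interest = $818.37; pay $151.80 → $666.57
Quarter 3: $666.57 +$6.00 interest = $672.57; pay $185.97 → $486.60
Quarter 4: $486.60 +$5.00 interest = $491.60; pay $220.14 → $271.46
Quarter 5: $271.46 +$3.00 interest = $274.46; pay $254.31 → $20.15
Quarter 6: $20.15 +$1.00 interest = $21.15; pay $21.15 → $0.00
Balance reaches $0.00 in quarter 6.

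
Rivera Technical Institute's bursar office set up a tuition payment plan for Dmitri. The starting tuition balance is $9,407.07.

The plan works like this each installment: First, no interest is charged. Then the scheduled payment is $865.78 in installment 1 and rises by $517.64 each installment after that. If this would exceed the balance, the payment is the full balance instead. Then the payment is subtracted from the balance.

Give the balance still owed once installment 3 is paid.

# | Opening | Payment | End bal
1 | $9,407.07 | $865.78 | $8,541.29
2 | $8,541.29 | $1,383.42 | $7,157.87
3 | $7,157.87 | $1,901.06 | $5,256.81

$5,256.81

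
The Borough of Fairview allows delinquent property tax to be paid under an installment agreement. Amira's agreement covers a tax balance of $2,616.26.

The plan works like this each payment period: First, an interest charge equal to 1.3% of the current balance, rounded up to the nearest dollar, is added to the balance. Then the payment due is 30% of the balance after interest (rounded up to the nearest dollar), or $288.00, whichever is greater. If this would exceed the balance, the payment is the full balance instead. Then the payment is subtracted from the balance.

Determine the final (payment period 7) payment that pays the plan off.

$98.26

Payment period 1: opening $2,616.26; interest $35.00 → $2,651.26; payment $796.00; balance $1,855.26
Payment period 2: opening $1,855.26; interest $25.00 → $1,880.26; payment $565.00; balance $1,315.26
Payment period 3: opening $1,315.26; interest $18.00 → $1,333.26; payment $400.00; balance $933.26
Payment period 4: opening $933.26; interest $13.00 → $946.26; payment $288.00; balance $658.26
Payment period 5: opening $658.26; interest $9.00 → $667.26; payment $288.00; balance $379.26
Payment period 6: opening $379.26; interest $5.00 → $384.26; payment $288.00; balance $96.26
Payment period 7: opening $96.26; interest $2.00 → $98.26; payment $98.26; balance $0.00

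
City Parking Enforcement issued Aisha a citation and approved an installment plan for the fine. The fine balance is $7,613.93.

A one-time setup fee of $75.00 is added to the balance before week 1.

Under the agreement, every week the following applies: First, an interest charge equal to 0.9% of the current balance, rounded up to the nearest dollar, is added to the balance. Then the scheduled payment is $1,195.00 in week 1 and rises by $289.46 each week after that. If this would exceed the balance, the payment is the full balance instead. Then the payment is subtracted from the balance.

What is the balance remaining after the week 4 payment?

Week 1: $7,688.93 +$70.00 interest = $7,758.93; pay $1,195.00 → $6,563.93
Week 2: $6,563.93 +$60.00 interest = $6,623.93; pay $1,484.46 → $5,139.47
Week 3: $5,139.47 +$47.00 interest = $5,186.47; pay $1,773.92 → $3,412.55
Week 4: $3,412.55 +$31.00 interest = $3,443.55; pay $2,063.38 → $1,380.17

$1,380.17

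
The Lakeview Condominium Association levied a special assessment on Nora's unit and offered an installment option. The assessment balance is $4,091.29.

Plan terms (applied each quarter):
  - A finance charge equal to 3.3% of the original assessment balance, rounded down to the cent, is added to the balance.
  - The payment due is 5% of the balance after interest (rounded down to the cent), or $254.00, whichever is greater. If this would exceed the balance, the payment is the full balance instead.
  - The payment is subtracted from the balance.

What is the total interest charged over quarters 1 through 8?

# | Opening | Interest | Payment | End bal
1 | $4,091.29 | $135.01 | $254.00 | $3,972.30
2 | $3,972.30 | $135.01 | $254.00 | $3,853.31
3 | $3,853.31 | $135.01 | $254.00 | $3,734.32
4 | $3,734.32 | $135.01 | $254.00 | $3,615.33
5 | $3,615.33 | $135.01 | $254.00 | $3,496.34
6 | $3,496.34 | $135.01 | $254.00 | $3,377.35
7 | $3,377.35 | $135.01 | $254.00 | $3,258.36
8 | $3,258.36 | $135.01 | $254.00 | $3,139.37
Total interest: $135.01 + $135.01 + $135.01 + $135.01 + $135.01 + $135.01 + $135.01 + $135.01 = $1,080.08

$1,080.08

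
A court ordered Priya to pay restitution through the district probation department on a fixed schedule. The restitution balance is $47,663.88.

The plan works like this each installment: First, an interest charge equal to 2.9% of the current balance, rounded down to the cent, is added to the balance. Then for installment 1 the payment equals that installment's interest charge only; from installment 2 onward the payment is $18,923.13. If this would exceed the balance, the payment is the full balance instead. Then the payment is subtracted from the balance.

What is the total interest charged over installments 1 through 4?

Installment 1: opening $47,663.88; interest $1,382.25 → $49,046.13; payment $1,382.25; balance $47,663.88
Installment 2: opening $47,663.88; interest $1,382.25 → $49,046.13; payment $18,923.13; balance $30,123.00
Installment 3: opening $30,123.00; interest $873.56 → $30,996.56; payment $18,923.13; balance $12,073.43
Installment 4: opening $12,073.43; interest $350.12 → $12,423.55; payment $12,423.55; balance $0.00
Total interest: $1,382.25 + $1,382.25 + $873.56 + $350.12 = $3,988.18

$3,988.18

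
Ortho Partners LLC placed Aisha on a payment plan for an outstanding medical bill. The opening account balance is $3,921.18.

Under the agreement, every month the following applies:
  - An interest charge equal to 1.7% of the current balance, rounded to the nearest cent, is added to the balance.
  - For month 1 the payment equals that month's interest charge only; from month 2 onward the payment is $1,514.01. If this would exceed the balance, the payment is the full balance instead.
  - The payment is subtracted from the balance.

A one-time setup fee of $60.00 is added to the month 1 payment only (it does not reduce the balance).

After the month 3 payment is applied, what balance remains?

Month 1: $3,921.18 +$66.66 interest = $3,987.84; pay $66.66 (+ $60.00 fee) → $3,921.18
Month 2: $3,921.18 +$66.66 interest = $3,987.84; pay $1,514.01 → $2,473.83
Month 3: $2,473.83 +$42.06 interest = $2,515.89; pay $1,514.01 → $1,001.88

$1,001.88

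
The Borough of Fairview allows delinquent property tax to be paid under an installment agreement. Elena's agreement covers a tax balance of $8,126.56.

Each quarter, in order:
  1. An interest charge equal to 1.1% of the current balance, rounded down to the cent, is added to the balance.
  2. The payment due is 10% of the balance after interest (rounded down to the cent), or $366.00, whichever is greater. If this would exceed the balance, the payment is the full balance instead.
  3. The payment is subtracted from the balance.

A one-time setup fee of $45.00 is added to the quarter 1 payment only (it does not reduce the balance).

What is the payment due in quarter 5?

$563.16

# | Opening | Interest | Payment | Fee | End bal
1 | $8,126.56 | $89.39 | $821.59 | $45.00 | $7,394.36
2 | $7,394.36 | $81.33 | $747.56 | — | $6,728.13
3 | $6,728.13 | $74.00 | $680.21 | — | $6,121.92
4 | $6,121.92 | $67.34 | $618.92 | — | $5,570.34
5 | $5,570.34 | $61.27 | $563.16 | — | $5,068.45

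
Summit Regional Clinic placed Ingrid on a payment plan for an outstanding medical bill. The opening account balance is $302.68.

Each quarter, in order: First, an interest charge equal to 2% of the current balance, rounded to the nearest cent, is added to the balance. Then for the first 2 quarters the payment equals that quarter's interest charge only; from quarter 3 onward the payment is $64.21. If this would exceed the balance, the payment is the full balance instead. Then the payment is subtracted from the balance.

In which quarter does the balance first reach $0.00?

8

Quarter 1: $302.68 +$6.05 interest = $308.73; pay $6.05 → $302.68
Quarter 2: $302.68 +$6.05 interest = $308.73; pay $6.05 → $302.68
Quarter 3: $302.68 +$6.05 interest = $308.73; pay $64.21 → $244.52
Quarter 4: $244.52 +$4.89 interest = $249.41; pay $64.21 → $185.20
Quarter 5: $185.20 +$3.70 interest = $188.90; pay $64.21 → $124.69
Quarter 6: $124.69 +$2.49 interest = $127.18; pay $64.21 → $62.97
Quarter 7: $62.97 +$1.26 interest = $64.23; pay $64.21 → $0.02
Quarter 8: $0.02 +$0.00 interest = $0.02; pay $0.02 → $0.00
Balance reaches $0.00 in quarter 8.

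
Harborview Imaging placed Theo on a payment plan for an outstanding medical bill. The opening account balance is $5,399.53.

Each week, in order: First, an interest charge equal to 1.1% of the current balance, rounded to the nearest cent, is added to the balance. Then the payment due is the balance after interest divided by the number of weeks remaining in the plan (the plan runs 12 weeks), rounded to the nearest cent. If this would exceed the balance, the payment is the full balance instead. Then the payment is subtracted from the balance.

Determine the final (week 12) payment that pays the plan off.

$513.08

Week 1: opening $5,399.53; interest $59.39 → $5,458.92; payment $454.91; balance $5,004.01
Week 2: opening $5,004.01; interest $55.04 → $5,059.05; payment $459.91; balance $4,599.14
Week 3: opening $4,599.14; interest $50.59 → $4,649.73; payment $464.97; balance $4,184.76
Week 4: opening $4,184.76; interest $46.03 → $4,230.79; payment $470.09; balance $3,760.70
Week 5: opening $3,760.70; interest $41.37 → $3,802.07; payment $475.26; balance $3,326.81
Week 6: opening $3,326.81; interest $36.59 → $3,363.40; payment $480.49; balance $2,882.91
Week 7: opening $2,882.91; interest $31.71 → $2,914.62; payment $485.77; balance $2,428.85
Week 8: opening $2,428.85; interest $26.72 → $2,455.57; payment $491.11; balance $1,964.46
Week 9: opening $1,964.46; interest $21.61 → $1,986.07; payment $496.52; balance $1,489.55
Week 10: opening $1,489.55; interest $16.39 → $1,505.94; payment $501.98; balance $1,003.96
Week 11: opening $1,003.96; interest $11.04 → $1,015.00; payment $507.50; balance $507.50
Week 12: opening $507.50; interest $5.58 → $513.08; payment $513.08; balance $0.00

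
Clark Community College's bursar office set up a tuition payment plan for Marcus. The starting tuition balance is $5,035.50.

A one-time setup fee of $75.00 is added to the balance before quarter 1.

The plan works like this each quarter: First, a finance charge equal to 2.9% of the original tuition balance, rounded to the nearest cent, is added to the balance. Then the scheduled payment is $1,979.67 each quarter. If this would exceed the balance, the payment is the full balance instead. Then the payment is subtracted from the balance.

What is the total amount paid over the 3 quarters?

Quarter 1: opening $5,110.50; interest $146.03 → $5,256.53; payment $1,979.67; balance $3,276.86
Quarter 2: opening $3,276.86; interest $146.03 → $3,422.89; payment $1,979.67; balance $1,443.22
Quarter 3: opening $1,443.22; interest $146.03 → $1,589.25; payment $1,589.25; balance $0.00
Total paid: $5,548.59

$5,548.59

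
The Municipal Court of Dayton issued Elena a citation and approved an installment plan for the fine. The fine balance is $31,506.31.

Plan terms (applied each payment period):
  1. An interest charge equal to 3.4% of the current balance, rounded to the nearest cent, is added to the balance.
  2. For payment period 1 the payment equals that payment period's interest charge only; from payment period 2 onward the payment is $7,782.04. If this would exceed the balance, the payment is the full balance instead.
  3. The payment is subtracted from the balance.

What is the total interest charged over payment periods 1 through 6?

Payment period 1: opening $31,506.31; interest $1,071.21 → $32,577.52; payment $1,071.21; balance $31,506.31
Payment period 2: opening $31,506.31; interest $1,071.21 → $32,577.52; payment $7,782.04; balance $24,795.48
Payment period 3: opening $24,795.48; interest $843.05 → $25,638.53; payment $7,782.04; balance $17,856.49
Payment period 4: opening $17,856.49; interest $607.12 → $18,463.61; payment $7,782.04; balance $10,681.57
Payment period 5: opening $10,681.57; interest $363.17 → $11,044.74; payment $7,782.04; balance $3,262.70
Payment period 6: opening $3,262.70; interest $110.93 → $3,373.63; payment $3,373.63; balance $0.00
Total interest: $1,071.21 + $1,071.21 + $843.05 + $607.12 + $363.17 + $110.93 = $4,066.69

$4,066.69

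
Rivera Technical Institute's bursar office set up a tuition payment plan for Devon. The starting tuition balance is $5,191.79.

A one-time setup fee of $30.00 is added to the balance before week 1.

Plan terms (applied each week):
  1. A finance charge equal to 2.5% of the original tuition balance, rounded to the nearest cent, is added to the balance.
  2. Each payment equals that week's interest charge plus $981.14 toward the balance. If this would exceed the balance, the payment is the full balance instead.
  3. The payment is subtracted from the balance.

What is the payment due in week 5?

Week 1: opening $5,221.79; interest $129.79 → $5,351.58; payment $1,110.93; balance $4,240.65
Week 2: opening $4,240.65; interest $129.79 → $4,370.44; payment $1,110.93; balance $3,259.51
Week 3: opening $3,259.51; interest $129.79 → $3,389.30; payment $1,110.93; balance $2,278.37
Week 4: opening $2,278.37; interest $129.79 → $2,408.16; payment $1,110.93; balance $1,297.23
Week 5: opening $1,297.23; interest $129.79 → $1,427.02; payment $1,110.93; balance $316.09

$1,110.93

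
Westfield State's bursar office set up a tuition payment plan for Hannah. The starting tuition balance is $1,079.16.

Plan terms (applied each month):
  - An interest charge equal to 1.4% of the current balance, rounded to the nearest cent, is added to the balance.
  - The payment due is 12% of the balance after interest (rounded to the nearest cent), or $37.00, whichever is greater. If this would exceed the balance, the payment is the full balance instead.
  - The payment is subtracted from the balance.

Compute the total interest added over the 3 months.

Month 1: $1,079.16 +$15.11 interest = $1,094.27; pay $131.31 → $962.96
Month 2: $962.96 +$13.48 interest = $976.44; pay $117.17 → $859.27
Month 3: $859.27 +$12.03 interest = $871.30; pay $104.56 → $766.74
Total interest: $15.11 + $13.48 + $12.03 = $40.62

$40.62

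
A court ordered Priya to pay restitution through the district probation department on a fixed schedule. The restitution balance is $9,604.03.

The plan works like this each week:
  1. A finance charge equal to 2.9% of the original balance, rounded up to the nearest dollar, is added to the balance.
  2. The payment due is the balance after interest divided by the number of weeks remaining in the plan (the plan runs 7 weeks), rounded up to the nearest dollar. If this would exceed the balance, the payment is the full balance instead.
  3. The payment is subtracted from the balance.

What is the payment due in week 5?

$1,677.00

# | Opening | Interest | Payment | End bal
1 | $9,604.03 | $279.00 | $1,412.00 | $8,471.03
2 | $8,471.03 | $279.00 | $1,459.00 | $7,291.03
3 | $7,291.03 | $279.00 | $1,515.00 | $6,055.03
4 | $6,055.03 | $279.00 | $1,584.00 | $4,750.03
5 | $4,750.03 | $279.00 | $1,677.00 | $3,352.03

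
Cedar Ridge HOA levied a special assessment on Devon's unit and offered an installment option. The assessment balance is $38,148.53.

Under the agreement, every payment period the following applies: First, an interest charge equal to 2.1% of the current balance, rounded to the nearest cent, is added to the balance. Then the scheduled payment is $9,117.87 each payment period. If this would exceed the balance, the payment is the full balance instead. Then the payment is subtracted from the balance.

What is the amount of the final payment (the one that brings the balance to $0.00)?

# | Opening | Interest | Payment | End bal
1 | $38,148.53 | $801.12 | $9,117.87 | $29,831.78
2 | $29,831.78 | $626.47 | $9,117.87 | $21,340.38
3 | $21,340.38 | $448.15 | $9,117.87 | $12,670.66
4 | $12,670.66 | $266.08 | $9,117.87 | $3,818.87
5 | $3,818.87 | $80.20 | $3,899.07 | $0.00

$3,899.07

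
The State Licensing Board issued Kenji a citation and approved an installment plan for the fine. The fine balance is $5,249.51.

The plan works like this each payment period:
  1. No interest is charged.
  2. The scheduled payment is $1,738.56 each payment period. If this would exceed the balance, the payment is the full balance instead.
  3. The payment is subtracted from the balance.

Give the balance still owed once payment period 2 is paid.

$1,772.39

Payment period 1: opening $5,249.51; payment $1,738.56; balance $3,510.95
Payment period 2: opening $3,510.95; payment $1,738.56; balance $1,772.39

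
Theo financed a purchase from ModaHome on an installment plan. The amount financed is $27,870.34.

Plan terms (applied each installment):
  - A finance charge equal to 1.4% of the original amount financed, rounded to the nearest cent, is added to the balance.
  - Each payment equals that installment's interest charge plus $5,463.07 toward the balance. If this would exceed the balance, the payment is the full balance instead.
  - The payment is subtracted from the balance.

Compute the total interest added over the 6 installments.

$2,341.08

Installment 1: opening $27,870.34; interest $390.18 → $28,260.52; payment $5,853.25; balance $22,407.27
Installment 2: opening $22,407.27; interest $390.18 → $22,797.45; payment $5,853.25; balance $16,944.20
Installment 3: opening $16,944.20; interest $390.18 → $17,334.38; payment $5,853.25; balance $11,481.13
Installment 4: opening $11,481.13; interest $390.18 → $11,871.31; payment $5,853.25; balance $6,018.06
Installment 5: opening $6,018.06; interest $390.18 → $6,408.24; payment $5,853.25; balance $554.99
Installment 6: opening $554.99; interest $390.18 → $945.17; payment $945.17; balance $0.00
Total interest: $390.18 + $390.18 + $390.18 + $390.18 + $390.18 + $390.18 = $2,341.08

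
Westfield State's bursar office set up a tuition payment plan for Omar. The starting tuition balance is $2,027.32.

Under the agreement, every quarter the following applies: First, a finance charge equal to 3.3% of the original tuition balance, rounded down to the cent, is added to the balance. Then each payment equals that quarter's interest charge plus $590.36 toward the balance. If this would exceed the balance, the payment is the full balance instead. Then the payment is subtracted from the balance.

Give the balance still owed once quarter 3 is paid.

$256.24

# | Opening | Interest | Payment | End bal
1 | $2,027.32 | $66.90 | $657.26 | $1,436.96
2 | $1,436.96 | $66.90 | $657.26 | $846.60
3 | $846.60 | $66.90 | $657.26 | $256.24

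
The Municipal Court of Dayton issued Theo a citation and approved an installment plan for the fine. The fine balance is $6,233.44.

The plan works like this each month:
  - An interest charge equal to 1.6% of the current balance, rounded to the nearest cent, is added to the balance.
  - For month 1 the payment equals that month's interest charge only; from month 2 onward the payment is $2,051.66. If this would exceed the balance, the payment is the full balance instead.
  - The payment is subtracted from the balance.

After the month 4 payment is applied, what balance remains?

$283.47

Month 1: opening $6,233.44; interest $99.74 → $6,333.18; payment $99.74; balance $6,233.44
Month 2: opening $6,233.44; interest $99.74 → $6,333.18; payment $2,051.66; balance $4,281.52
Month 3: opening $4,281.52; interest $68.50 → $4,350.02; payment $2,051.66; balance $2,298.36
Month 4: opening $2,298.36; interest $36.77 → $2,335.13; payment $2,051.66; balance $283.47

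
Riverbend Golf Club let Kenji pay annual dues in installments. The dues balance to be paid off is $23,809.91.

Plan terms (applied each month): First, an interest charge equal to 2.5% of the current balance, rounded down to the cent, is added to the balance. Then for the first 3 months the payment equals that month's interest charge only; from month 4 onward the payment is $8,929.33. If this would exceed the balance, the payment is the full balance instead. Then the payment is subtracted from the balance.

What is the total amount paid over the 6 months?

$26,751.09

# | Opening | Interest | Payment | End bal
1 | $23,809.91 | $595.24 | $595.24 | $23,809.91
2 | $23,809.91 | $595.24 | $595.24 | $23,809.91
3 | $23,809.91 | $595.24 | $595.24 | $23,809.91
4 | $23,809.91 | $595.24 | $8,929.33 | $15,475.82
5 | $15,475.82 | $386.89 | $8,929.33 | $6,933.38
6 | $6,933.38 | $173.33 | $7,106.71 | $0.00
Total paid: $26,751.09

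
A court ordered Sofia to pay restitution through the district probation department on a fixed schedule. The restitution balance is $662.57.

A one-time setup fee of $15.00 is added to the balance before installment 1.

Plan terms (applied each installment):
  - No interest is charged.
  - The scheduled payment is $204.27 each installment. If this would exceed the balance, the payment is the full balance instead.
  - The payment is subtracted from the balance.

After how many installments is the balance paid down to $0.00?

Installment 1: $677.57 − $204.27 → $473.30
Installment 2: $473.30 − $204.27 → $269.03
Installment 3: $269.03 − $204.27 → $64.76
Installment 4: $64.76 − $64.76 → $0.00
Balance reaches $0.00 in installment 4.

4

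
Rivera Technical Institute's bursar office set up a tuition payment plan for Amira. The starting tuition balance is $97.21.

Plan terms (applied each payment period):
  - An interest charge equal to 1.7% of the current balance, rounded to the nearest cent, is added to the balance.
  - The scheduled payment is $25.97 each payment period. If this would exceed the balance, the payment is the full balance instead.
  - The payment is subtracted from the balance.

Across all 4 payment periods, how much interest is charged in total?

$4.10

# | Opening | Interest | Payment | End bal
1 | $97.21 | $1.65 | $25.97 | $72.89
2 | $72.89 | $1.24 | $25.97 | $48.16
3 | $48.16 | $0.82 | $25.97 | $23.01
4 | $23.01 | $0.39 | $23.40 | $0.00
Total interest: $1.65 + $1.24 + $0.82 + $0.39 = $4.10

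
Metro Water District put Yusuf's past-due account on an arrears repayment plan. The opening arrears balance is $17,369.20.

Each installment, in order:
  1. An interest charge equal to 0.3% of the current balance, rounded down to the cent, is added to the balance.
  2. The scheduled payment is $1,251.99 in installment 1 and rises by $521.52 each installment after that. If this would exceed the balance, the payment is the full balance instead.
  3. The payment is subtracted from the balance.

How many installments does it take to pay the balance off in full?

7

Installment 1: $17,369.20 +$52.10 interest = $17,421.30; pay $1,251.99 → $16,169.31
Installment 2: $16,169.31 +$48.50 interest = $16,217.81; pay $1,773.51 → $14,444.30
Installment 3: $14,444.30 +$43.33 interest = $14,487.63; pay $2,295.03 → $12,192.60
Installment 4: $12,192.60 +$36.57 interest = $12,229.17; pay $2,816.55 → $9,412.62
Installment 5: $9,412.62 +$28.23 interest = $9,440.85; pay $3,338.07 → $6,102.78
Installment 6: $6,102.78 +$18.30 interest = $6,121.08; pay $3,859.59 → $2,261.49
Installment 7: $2,261.49 +$6.78 interest = $2,268.27; pay $2,268.27 → $0.00
Balance reaches $0.00 in installment 7.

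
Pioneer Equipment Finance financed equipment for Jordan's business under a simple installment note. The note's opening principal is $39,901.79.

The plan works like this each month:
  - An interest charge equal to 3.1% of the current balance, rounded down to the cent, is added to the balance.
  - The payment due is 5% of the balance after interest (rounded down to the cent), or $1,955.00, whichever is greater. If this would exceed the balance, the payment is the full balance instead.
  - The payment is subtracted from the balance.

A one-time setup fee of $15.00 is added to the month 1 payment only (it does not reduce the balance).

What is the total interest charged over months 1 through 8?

Month 1: opening $39,901.79; interest $1,236.95 → $41,138.74; payment $2,056.93 (+ $15.00 fee); balance $39,081.81
Month 2: opening $39,081.81; interest $1,211.53 → $40,293.34; payment $2,014.66; balance $38,278.68
Month 3: opening $38,278.68; interest $1,186.63 → $39,465.31; payment $1,973.26; balance $37,492.05
Month 4: opening $37,492.05; interest $1,162.25 → $38,654.30; payment $1,955.00; balance $36,699.30
Month 5: opening $36,699.30; interest $1,137.67 → $37,836.97; payment $1,955.00; balance $35,881.97
Month 6: opening $35,881.97; interest $1,112.34 → $36,994.31; payment $1,955.00; balance $35,039.31
Month 7: opening $35,039.31; interest $1,086.21 → $36,125.52; payment $1,955.00; balance $34,170.52
Month 8: opening $34,170.52; interest $1,059.28 → $35,229.80; payment $1,955.00; balance $33,274.80
Total interest: $1,236.95 + $1,211.53 + $1,186.63 + $1,162.25 + $1,137.67 + $1,112.34 + $1,086.21 + $1,059.28 = $9,192.86

$9,192.86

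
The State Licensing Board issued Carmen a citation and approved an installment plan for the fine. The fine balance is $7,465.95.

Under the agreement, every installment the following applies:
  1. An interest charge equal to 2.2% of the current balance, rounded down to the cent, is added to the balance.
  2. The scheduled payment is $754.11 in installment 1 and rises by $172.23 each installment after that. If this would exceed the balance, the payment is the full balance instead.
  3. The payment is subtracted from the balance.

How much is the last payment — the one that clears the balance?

Installment 1: opening $7,465.95; interest $164.25 → $7,630.20; payment $754.11; balance $6,876.09
Installment 2: opening $6,876.09; interest $151.27 → $7,027.36; payment $926.34; balance $6,101.02
Installment 3: opening $6,101.02; interest $134.22 → $6,235.24; payment $1,098.57; balance $5,136.67
Installment 4: opening $5,136.67; interest $113.00 → $5,249.67; payment $1,270.80; balance $3,978.87
Installment 5: opening $3,978.87; interest $87.53 → $4,066.40; payment $1,443.03; balance $2,623.37
Installment 6: opening $2,623.37; interest $57.71 → $2,681.08; payment $1,615.26; balance $1,065.82
Installment 7: opening $1,065.82; interest $23.44 → $1,089.26; payment $1,089.26; balance $0.00

$1,089.26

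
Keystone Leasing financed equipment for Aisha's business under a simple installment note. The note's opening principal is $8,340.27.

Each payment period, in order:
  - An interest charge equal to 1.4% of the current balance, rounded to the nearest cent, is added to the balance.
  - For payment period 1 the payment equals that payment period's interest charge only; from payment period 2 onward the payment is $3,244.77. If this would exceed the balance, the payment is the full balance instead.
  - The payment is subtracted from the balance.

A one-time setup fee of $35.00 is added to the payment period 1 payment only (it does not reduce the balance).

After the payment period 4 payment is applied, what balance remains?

$0.00

Payment period 1: $8,340.27 +$116.76 interest = $8,457.03; pay $116.76 (+ $35.00 fee) → $8,340.27
Payment period 2: $8,340.27 +$116.76 interest = $8,457.03; pay $3,244.77 → $5,212.26
Payment period 3: $5,212.26 +$72.97 interest = $5,285.23; pay $3,244.77 → $2,040.46
Payment period 4: $2,040.46 +$28.57 interest = $2,069.03; pay $2,069.03 → $0.00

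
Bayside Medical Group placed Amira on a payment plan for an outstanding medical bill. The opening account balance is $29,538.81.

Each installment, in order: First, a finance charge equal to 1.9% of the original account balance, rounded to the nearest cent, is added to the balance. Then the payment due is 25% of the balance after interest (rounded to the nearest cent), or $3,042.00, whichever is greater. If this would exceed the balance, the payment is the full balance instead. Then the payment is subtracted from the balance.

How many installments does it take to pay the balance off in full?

9

Installment 1: opening $29,538.81; interest $561.24 → $30,100.05; payment $7,525.01; balance $22,575.04
Installment 2: opening $22,575.04; interest $561.24 → $23,136.28; payment $5,784.07; balance $17,352.21
Installment 3: opening $17,352.21; interest $561.24 → $17,913.45; payment $4,478.36; balance $13,435.09
Installment 4: opening $13,435.09; interest $561.24 → $13,996.33; payment $3,499.08; balance $10,497.25
Installment 5: opening $10,497.25; interest $561.24 → $11,058.49; payment $3,042.00; balance $8,016.49
Installment 6: opening $8,016.49; interest $561.24 → $8,577.73; payment $3,042.00; balance $5,535.73
Installment 7: opening $5,535.73; interest $561.24 → $6,096.97; payment $3,042.00; balance $3,054.97
Installment 8: opening $3,054.97; interest $561.24 → $3,616.21; payment $3,042.00; balance $574.21
Installment 9: opening $574.21; interest $561.24 → $1,135.45; payment $1,135.45; balance $0.00
Balance reaches $0.00 in installment 9.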